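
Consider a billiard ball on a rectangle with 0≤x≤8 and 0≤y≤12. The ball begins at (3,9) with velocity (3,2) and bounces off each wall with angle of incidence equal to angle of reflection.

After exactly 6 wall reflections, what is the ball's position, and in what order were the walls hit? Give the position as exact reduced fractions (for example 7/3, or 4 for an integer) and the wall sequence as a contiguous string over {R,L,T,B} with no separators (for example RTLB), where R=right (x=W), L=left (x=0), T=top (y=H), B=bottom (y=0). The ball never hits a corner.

Final position: (0,13/3)
Wall sequence: TRLRBL

1. t=3/2 → T at (15/2,12); v=(3,-2)
2. t=1/6 → R at (8,35/3); v=(-3,-2)
3. t=8/3 → L at (0,19/3); v=(3,-2)
4. t=8/3 → R at (8,1); v=(-3,-2)
5. t=1/2 → B at (13/2,0); v=(-3,2)
6. t=13/6 → L at (0,13/3); v=(3,2)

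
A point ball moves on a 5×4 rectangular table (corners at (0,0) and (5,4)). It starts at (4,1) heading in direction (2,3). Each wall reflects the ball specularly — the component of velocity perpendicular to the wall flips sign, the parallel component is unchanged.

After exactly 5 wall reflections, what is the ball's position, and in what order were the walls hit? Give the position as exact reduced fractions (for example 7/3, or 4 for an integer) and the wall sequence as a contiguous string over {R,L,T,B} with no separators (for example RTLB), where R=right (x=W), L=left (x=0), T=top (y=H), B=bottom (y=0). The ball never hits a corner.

1. t=1/2 → R at (5,5/2); v=(-2,3)
2. t=1/2 → T at (4,4); v=(-2,-3)
3. t=4/3 → B at (4/3,0); v=(-2,3)
4. t=2/3 → L at (0,2); v=(2,3)
5. t=2/3 → T at (4/3,4); v=(2,-3)

Final position: (4/3,4)
Wall sequence: RTBLT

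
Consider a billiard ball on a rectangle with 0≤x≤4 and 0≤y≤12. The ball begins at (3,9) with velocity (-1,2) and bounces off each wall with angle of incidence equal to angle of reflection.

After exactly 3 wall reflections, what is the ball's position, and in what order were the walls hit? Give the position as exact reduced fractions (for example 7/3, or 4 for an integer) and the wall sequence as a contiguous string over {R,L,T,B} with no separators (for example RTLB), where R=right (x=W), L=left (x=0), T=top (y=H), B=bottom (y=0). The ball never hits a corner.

1. t=3/2 → T at (3/2,12); v=(-1,-2)
2. t=3/2 → L at (0,9); v=(1,-2)
3. t=4 → R at (4,1); v=(-1,-2)

Final position: (4,1)
Wall sequence: TLR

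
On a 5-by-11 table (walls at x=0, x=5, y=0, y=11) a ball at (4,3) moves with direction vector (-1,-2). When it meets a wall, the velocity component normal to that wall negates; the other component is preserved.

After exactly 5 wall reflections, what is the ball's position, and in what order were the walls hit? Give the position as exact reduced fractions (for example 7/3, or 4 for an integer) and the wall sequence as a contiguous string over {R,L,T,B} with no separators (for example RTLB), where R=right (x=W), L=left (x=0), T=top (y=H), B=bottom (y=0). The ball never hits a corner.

1. t=3/2 → B at (5/2,0); v=(-1,2)
2. t=5/2 → L at (0,5); v=(1,2)
3. t=3 → T at (3,11); v=(1,-2)
4. t=2 → R at (5,7); v=(-1,-2)
5. t=7/2 → B at (3/2,0); v=(-1,2)

Final position: (3/2,0)
Wall sequence: BLTRB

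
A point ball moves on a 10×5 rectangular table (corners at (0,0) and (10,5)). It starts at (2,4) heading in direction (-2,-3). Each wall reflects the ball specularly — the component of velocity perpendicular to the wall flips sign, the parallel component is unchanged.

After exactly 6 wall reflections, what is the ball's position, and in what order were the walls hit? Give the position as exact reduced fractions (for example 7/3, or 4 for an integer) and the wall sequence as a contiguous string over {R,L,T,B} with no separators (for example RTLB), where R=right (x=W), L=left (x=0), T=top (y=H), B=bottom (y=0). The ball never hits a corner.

1. t=1 → L at (0,1); v=(2,-3)
2. t=1/3 → B at (2/3,0); v=(2,3)
3. t=5/3 → T at (4,5); v=(2,-3)
4. t=5/3 → B at (22/3,0); v=(2,3)
5. t=4/3 → R at (10,4); v=(-2,3)
6. t=1/3 → T at (28/3,5); v=(-2,-3)

Final position: (28/3,5)
Wall sequence: LBTBRT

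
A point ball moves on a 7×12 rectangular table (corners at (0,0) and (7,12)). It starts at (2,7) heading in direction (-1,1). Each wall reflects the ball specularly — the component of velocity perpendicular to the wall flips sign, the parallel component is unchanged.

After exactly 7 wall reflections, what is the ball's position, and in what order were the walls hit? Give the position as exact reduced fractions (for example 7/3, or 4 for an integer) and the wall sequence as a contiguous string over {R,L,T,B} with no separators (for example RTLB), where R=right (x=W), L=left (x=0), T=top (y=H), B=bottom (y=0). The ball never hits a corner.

Final position: (1,12)
Wall sequence: LTRLBRT

1. t=2 → L at (0,9); v=(1,1)
2. t=3 → T at (3,12); v=(1,-1)
3. t=4 → R at (7,8); v=(-1,-1)
4. t=7 → L at (0,1); v=(1,-1)
5. t=1 → B at (1,0); v=(1,1)
6. t=6 → R at (7,6); v=(-1,1)
7. t=6 → T at (1,12); v=(-1,-1)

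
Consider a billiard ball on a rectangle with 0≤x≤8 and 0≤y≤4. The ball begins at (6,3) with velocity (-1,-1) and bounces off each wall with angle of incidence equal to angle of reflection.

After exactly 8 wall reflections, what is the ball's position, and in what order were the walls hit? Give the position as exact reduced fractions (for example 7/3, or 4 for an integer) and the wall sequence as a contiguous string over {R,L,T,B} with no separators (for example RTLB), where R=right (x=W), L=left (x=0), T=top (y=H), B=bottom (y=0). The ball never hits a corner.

Final position: (0,3)
Wall sequence: BLTBRTBL

1. t=3 → B at (3,0); v=(-1,1)
2. t=3 → L at (0,3); v=(1,1)
3. t=1 → T at (1,4); v=(1,-1)
4. t=4 → B at (5,0); v=(1,1)
5. t=3 → R at (8,3); v=(-1,1)
6. t=1 → T at (7,4); v=(-1,-1)
7. t=4 → B at (3,0); v=(-1,1)
8. t=3 → L at (0,3); v=(1,1)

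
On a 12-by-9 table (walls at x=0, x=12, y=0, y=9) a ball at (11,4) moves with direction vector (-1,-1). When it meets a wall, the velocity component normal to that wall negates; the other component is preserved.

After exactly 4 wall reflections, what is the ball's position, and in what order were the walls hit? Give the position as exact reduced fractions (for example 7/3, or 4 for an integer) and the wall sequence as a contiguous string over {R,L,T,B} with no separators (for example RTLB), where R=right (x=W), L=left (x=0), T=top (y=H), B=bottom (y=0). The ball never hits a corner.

1. t=4 → B at (7,0); v=(-1,1)
2. t=7 → L at (0,7); v=(1,1)
3. t=2 → T at (2,9); v=(1,-1)
4. t=9 → B at (11,0); v=(1,1)

Final position: (11,0)
Wall sequence: BLTB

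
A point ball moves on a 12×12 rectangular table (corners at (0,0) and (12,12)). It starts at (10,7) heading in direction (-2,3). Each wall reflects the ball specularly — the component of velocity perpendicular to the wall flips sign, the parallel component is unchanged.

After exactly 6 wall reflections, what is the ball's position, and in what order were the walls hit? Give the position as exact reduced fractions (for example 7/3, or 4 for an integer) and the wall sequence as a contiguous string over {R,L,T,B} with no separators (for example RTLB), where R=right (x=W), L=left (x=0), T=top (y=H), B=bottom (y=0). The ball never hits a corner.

Final position: (20/3,0)
Wall sequence: TLBTRB

1. t=5/3 → T at (20/3,12); v=(-2,-3)
2. t=10/3 → L at (0,2); v=(2,-3)
3. t=2/3 → B at (4/3,0); v=(2,3)
4. t=4 → T at (28/3,12); v=(2,-3)
5. t=4/3 → R at (12,8); v=(-2,-3)
6. t=8/3 → B at (20/3,0); v=(-2,3)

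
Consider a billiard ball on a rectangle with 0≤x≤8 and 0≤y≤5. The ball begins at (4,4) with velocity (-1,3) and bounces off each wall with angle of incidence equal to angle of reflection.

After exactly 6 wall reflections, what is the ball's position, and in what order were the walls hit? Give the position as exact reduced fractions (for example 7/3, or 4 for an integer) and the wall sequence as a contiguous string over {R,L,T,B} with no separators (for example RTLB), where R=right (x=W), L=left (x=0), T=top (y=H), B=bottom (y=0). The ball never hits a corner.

1. t=1/3 → T at (11/3,5); v=(-1,-3)
2. t=5/3 → B at (2,0); v=(-1,3)
3. t=5/3 → T at (1/3,5); v=(-1,-3)
4. t=1/3 → L at (0,4); v=(1,-3)
5. t=4/3 → B at (4/3,0); v=(1,3)
6. t=5/3 → T at (3,5); v=(1,-3)

Final position: (3,5)
Wall sequence: TBTLBT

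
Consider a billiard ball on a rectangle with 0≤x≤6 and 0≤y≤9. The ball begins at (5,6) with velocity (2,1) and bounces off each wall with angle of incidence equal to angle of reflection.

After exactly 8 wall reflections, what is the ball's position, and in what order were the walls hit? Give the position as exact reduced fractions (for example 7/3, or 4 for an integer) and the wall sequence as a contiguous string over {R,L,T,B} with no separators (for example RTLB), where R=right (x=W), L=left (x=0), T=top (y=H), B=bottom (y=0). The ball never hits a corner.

1. t=1/2 → R at (6,13/2); v=(-2,1)
2. t=5/2 → T at (1,9); v=(-2,-1)
3. t=1/2 → L at (0,17/2); v=(2,-1)
4. t=3 → R at (6,11/2); v=(-2,-1)
5. t=3 → L at (0,5/2); v=(2,-1)
6. t=5/2 → B at (5,0); v=(2,1)
7. t=1/2 → R at (6,1/2); v=(-2,1)
8. t=3 → L at (0,7/2); v=(2,1)

Final position: (0,7/2)
Wall sequence: RTLRLBRL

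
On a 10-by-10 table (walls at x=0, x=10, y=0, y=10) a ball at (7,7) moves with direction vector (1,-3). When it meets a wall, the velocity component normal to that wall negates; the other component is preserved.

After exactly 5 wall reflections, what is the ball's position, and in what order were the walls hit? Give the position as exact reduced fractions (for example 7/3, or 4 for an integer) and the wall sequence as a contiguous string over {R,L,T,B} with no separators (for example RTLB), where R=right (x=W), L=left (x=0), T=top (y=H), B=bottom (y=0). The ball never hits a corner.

1. t=7/3 → B at (28/3,0); v=(1,3)
2. t=2/3 → R at (10,2); v=(-1,3)
3. t=8/3 → T at (22/3,10); v=(-1,-3)
4. t=10/3 → B at (4,0); v=(-1,3)
5. t=10/3 → T at (2/3,10); v=(-1,-3)

Final position: (2/3,10)
Wall sequence: BRTBT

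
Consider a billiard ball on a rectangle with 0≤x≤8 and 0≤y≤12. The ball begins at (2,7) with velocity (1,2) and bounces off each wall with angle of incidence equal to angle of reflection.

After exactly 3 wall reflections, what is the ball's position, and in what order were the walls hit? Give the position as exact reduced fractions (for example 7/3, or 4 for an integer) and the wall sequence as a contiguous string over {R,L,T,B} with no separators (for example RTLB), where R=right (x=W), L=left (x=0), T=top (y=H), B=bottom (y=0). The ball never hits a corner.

1. t=5/2 → T at (9/2,12); v=(1,-2)
2. t=7/2 → R at (8,5); v=(-1,-2)
3. t=5/2 → B at (11/2,0); v=(-1,2)

Final position: (11/2,0)
Wall sequence: TRB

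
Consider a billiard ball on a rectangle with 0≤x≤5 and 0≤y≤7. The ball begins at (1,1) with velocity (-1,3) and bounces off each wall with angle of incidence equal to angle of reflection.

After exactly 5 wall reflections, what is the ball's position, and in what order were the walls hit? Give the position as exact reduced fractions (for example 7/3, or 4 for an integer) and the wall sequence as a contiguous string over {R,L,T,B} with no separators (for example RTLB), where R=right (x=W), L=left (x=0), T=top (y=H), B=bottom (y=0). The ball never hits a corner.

Final position: (13/3,7)
Wall sequence: LTBRT

1. t=1 → L at (0,4); v=(1,3)
2. t=1 → T at (1,7); v=(1,-3)
3. t=7/3 → B at (10/3,0); v=(1,3)
4. t=5/3 → R at (5,5); v=(-1,3)
5. t=2/3 → T at (13/3,7); v=(-1,-3)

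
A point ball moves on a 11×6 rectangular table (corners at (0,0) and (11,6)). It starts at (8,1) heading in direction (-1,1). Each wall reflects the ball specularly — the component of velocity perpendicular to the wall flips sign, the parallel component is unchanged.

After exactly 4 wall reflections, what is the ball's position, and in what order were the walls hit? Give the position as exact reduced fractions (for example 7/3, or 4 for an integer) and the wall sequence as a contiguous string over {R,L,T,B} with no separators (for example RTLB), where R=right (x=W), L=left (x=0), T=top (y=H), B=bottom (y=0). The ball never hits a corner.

1. t=5 → T at (3,6); v=(-1,-1)
2. t=3 → L at (0,3); v=(1,-1)
3. t=3 → B at (3,0); v=(1,1)
4. t=6 → T at (9,6); v=(1,-1)

Final position: (9,6)
Wall sequence: TLBT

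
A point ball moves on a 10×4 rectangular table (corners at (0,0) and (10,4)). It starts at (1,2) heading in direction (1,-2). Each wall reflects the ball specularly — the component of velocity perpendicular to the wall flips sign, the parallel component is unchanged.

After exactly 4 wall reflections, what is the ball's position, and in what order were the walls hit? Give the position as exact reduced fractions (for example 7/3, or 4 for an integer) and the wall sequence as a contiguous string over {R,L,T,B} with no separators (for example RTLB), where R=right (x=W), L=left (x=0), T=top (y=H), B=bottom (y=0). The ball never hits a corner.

Final position: (8,4)
Wall sequence: BTBT

1. t=1 → B at (2,0); v=(1,2)
2. t=2 → T at (4,4); v=(1,-2)
3. t=2 → B at (6,0); v=(1,2)
4. t=2 → T at (8,4); v=(1,-2)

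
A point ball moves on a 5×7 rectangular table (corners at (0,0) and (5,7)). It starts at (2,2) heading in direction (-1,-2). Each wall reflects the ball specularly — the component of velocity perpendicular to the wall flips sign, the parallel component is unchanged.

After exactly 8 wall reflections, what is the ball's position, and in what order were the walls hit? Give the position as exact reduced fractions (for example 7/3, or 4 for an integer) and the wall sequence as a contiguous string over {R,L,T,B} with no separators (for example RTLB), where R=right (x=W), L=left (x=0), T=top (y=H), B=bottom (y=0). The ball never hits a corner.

1. t=1 → B at (1,0); v=(-1,2)
2. t=1 → L at (0,2); v=(1,2)
3. t=5/2 → T at (5/2,7); v=(1,-2)
4. t=5/2 → R at (5,2); v=(-1,-2)
5. t=1 → B at (4,0); v=(-1,2)
6. t=7/2 → T at (1/2,7); v=(-1,-2)
7. t=1/2 → L at (0,6); v=(1,-2)
8. t=3 → B at (3,0); v=(1,2)

Final position: (3,0)
Wall sequence: BLTRBTLB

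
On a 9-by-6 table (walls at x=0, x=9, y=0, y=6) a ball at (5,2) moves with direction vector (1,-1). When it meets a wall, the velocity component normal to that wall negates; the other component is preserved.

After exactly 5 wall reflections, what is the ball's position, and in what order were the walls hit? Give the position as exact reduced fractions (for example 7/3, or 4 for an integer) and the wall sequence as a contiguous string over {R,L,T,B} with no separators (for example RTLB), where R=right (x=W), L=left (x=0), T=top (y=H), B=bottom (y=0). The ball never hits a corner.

1. t=2 → B at (7,0); v=(1,1)
2. t=2 → R at (9,2); v=(-1,1)
3. t=4 → T at (5,6); v=(-1,-1)
4. t=5 → L at (0,1); v=(1,-1)
5. t=1 → B at (1,0); v=(1,1)

Final position: (1,0)
Wall sequence: BRTLB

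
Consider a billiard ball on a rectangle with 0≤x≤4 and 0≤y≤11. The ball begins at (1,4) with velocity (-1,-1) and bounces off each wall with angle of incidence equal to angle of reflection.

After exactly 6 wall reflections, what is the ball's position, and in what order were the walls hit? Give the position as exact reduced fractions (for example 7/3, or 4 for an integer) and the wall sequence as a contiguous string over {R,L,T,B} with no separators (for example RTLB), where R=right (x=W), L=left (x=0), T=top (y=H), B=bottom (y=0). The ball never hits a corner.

Final position: (2,11)
Wall sequence: LBRLRT

1. t=1 → L at (0,3); v=(1,-1)
2. t=3 → B at (3,0); v=(1,1)
3. t=1 → R at (4,1); v=(-1,1)
4. t=4 → L at (0,5); v=(1,1)
5. t=4 → R at (4,9); v=(-1,1)
6. t=2 → T at (2,11); v=(-1,-1)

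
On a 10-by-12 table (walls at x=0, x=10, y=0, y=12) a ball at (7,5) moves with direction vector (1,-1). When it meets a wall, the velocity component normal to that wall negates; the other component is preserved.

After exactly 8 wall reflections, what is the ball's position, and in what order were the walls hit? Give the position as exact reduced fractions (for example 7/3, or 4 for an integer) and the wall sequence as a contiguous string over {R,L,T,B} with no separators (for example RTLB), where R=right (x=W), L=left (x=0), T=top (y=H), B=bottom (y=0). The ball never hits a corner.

1. t=3 → R at (10,2); v=(-1,-1)
2. t=2 → B at (8,0); v=(-1,1)
3. t=8 → L at (0,8); v=(1,1)
4. t=4 → T at (4,12); v=(1,-1)
5. t=6 → R at (10,6); v=(-1,-1)
6. t=6 → B at (4,0); v=(-1,1)
7. t=4 → L at (0,4); v=(1,1)
8. t=8 → T at (8,12); v=(1,-1)

Final position: (8,12)
Wall sequence: RBLTRBLT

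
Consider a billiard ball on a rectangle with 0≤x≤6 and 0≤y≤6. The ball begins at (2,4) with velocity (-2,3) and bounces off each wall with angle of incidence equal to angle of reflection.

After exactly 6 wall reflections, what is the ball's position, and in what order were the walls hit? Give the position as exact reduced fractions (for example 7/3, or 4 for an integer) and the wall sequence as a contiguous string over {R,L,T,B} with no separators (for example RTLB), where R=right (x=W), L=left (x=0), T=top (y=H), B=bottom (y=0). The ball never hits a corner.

Final position: (2/3,0)
Wall sequence: TLBRTB

1. t=2/3 → T at (2/3,6); v=(-2,-3)
2. t=1/3 → L at (0,5); v=(2,-3)
3. t=5/3 → B at (10/3,0); v=(2,3)
4. t=4/3 → R at (6,4); v=(-2,3)
5. t=2/3 → T at (14/3,6); v=(-2,-3)
6. t=2 → B at (2/3,0); v=(-2,3)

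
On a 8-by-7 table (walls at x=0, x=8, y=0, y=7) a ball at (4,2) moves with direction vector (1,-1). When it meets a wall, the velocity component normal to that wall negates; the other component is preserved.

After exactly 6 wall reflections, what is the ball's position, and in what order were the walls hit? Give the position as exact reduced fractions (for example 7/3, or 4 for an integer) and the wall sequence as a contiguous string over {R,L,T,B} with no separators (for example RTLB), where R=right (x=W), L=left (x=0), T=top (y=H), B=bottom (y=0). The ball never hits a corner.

1. t=2 → B at (6,0); v=(1,1)
2. t=2 → R at (8,2); v=(-1,1)
3. t=5 → T at (3,7); v=(-1,-1)
4. t=3 → L at (0,4); v=(1,-1)
5. t=4 → B at (4,0); v=(1,1)
6. t=4 → R at (8,4); v=(-1,1)

Final position: (8,4)
Wall sequence: BRTLBR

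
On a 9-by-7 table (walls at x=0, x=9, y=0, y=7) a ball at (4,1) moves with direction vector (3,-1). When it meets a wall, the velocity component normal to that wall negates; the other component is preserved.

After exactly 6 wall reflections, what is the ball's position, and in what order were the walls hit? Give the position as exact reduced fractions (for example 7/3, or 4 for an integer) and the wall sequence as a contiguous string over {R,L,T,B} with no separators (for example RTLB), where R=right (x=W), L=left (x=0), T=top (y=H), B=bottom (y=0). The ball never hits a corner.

Final position: (0,13/3)
Wall sequence: BRLRTL

1. t=1 → B at (7,0); v=(3,1)
2. t=2/3 → R at (9,2/3); v=(-3,1)
3. t=3 → L at (0,11/3); v=(3,1)
4. t=3 → R at (9,20/3); v=(-3,1)
5. t=1/3 → T at (8,7); v=(-3,-1)
6. t=8/3 → L at (0,13/3); v=(3,-1)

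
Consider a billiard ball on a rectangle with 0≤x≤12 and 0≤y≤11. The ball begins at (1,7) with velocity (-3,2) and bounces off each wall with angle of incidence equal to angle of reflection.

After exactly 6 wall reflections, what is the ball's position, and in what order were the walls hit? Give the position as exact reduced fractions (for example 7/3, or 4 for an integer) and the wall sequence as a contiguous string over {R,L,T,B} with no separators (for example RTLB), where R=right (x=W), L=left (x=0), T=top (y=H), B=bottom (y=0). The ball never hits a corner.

Final position: (12,29/3)
Wall sequence: LTRBLR

1. t=1/3 → L at (0,23/3); v=(3,2)
2. t=5/3 → T at (5,11); v=(3,-2)
3. t=7/3 → R at (12,19/3); v=(-3,-2)
4. t=19/6 → B at (5/2,0); v=(-3,2)
5. t=5/6 → L at (0,5/3); v=(3,2)
6. t=4 → R at (12,29/3); v=(-3,2)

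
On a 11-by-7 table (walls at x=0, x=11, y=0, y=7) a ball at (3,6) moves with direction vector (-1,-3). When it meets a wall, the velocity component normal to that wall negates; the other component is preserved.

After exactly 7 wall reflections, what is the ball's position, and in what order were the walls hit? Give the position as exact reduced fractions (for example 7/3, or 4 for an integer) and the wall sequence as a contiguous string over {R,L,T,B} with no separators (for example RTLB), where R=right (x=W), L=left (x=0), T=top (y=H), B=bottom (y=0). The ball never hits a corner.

1. t=2 → B at (1,0); v=(-1,3)
2. t=1 → L at (0,3); v=(1,3)
3. t=4/3 → T at (4/3,7); v=(1,-3)
4. t=7/3 → B at (11/3,0); v=(1,3)
5. t=7/3 → T at (6,7); v=(1,-3)
6. t=7/3 → B at (25/3,0); v=(1,3)
7. t=7/3 → T at (32/3,7); v=(1,-3)

Final position: (32/3,7)
Wall sequence: BLTBTBT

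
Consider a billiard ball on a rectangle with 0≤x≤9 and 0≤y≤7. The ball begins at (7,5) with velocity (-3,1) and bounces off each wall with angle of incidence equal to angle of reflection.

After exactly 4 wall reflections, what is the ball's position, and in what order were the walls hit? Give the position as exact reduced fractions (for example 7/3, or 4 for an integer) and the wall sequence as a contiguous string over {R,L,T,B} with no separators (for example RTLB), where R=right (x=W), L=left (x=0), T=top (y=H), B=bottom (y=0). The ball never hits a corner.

1. t=2 → T at (1,7); v=(-3,-1)
2. t=1/3 → L at (0,20/3); v=(3,-1)
3. t=3 → R at (9,11/3); v=(-3,-1)
4. t=3 → L at (0,2/3); v=(3,-1)

Final position: (0,2/3)
Wall sequence: TLRL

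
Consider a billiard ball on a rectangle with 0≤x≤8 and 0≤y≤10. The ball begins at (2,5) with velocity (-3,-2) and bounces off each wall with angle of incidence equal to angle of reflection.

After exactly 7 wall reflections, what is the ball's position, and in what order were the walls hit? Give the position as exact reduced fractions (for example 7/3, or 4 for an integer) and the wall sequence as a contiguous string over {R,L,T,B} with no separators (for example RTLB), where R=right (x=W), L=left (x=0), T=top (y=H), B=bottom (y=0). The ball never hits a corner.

1. t=2/3 → L at (0,11/3); v=(3,-2)
2. t=11/6 → B at (11/2,0); v=(3,2)
3. t=5/6 → R at (8,5/3); v=(-3,2)
4. t=8/3 → L at (0,7); v=(3,2)
5. t=3/2 → T at (9/2,10); v=(3,-2)
6. t=7/6 → R at (8,23/3); v=(-3,-2)
7. t=8/3 → L at (0,7/3); v=(3,-2)

Final position: (0,7/3)
Wall sequence: LBRLTRL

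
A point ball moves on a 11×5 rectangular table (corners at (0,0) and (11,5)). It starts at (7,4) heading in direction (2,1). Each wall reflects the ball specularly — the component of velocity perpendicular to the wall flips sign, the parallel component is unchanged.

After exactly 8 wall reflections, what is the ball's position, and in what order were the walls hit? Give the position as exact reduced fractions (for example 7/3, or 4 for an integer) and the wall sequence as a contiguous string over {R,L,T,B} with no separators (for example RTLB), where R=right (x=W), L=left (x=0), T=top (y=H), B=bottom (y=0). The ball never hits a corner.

1. t=1 → T at (9,5); v=(2,-1)
2. t=1 → R at (11,4); v=(-2,-1)
3. t=4 → B at (3,0); v=(-2,1)
4. t=3/2 → L at (0,3/2); v=(2,1)
5. t=7/2 → T at (7,5); v=(2,-1)
6. t=2 → R at (11,3); v=(-2,-1)
7. t=3 → B at (5,0); v=(-2,1)
8. t=5/2 → L at (0,5/2); v=(2,1)

Final position: (0,5/2)
Wall sequence: TRBLTRBL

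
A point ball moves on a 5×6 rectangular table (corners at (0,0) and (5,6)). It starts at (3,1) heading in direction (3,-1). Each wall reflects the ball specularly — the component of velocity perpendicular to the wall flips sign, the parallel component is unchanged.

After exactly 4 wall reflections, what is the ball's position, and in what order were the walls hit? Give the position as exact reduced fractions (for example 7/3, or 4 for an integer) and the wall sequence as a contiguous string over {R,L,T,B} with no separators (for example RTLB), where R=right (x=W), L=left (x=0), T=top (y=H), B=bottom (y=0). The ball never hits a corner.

Final position: (5,3)
Wall sequence: RBLR

1. t=2/3 → R at (5,1/3); v=(-3,-1)
2. t=1/3 → B at (4,0); v=(-3,1)
3. t=4/3 → L at (0,4/3); v=(3,1)
4. t=5/3 → R at (5,3); v=(-3,1)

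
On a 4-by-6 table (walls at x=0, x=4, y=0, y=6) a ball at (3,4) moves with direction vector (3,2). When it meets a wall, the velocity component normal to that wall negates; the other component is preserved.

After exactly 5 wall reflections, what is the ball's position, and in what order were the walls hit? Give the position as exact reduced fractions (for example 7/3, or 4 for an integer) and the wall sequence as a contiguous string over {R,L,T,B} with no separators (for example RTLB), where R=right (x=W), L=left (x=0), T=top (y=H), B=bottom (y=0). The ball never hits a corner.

Final position: (1,0)
Wall sequence: RTLRB

1. t=1/3 → R at (4,14/3); v=(-3,2)
2. t=2/3 → T at (2,6); v=(-3,-2)
3. t=2/3 → L at (0,14/3); v=(3,-2)
4. t=4/3 → R at (4,2); v=(-3,-2)
5. t=1 → B at (1,0); v=(-3,2)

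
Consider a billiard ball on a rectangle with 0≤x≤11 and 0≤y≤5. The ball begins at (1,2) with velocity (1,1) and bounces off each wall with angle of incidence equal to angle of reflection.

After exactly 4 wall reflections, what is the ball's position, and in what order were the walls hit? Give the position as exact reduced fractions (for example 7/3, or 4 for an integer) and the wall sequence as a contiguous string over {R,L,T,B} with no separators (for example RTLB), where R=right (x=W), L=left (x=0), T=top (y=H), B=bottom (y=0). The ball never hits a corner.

Final position: (8,5)
Wall sequence: TBRT

1. t=3 → T at (4,5); v=(1,-1)
2. t=5 → B at (9,0); v=(1,1)
3. t=2 → R at (11,2); v=(-1,1)
4. t=3 → T at (8,5); v=(-1,-1)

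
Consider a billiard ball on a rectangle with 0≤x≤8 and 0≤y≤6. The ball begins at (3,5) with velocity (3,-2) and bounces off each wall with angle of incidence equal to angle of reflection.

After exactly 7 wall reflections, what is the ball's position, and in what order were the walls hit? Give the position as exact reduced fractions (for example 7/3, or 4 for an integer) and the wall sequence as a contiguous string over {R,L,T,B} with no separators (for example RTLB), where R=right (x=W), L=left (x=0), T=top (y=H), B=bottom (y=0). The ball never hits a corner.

Final position: (0,7/3)
Wall sequence: RBLTRBL

1. t=5/3 → R at (8,5/3); v=(-3,-2)
2. t=5/6 → B at (11/2,0); v=(-3,2)
3. t=11/6 → L at (0,11/3); v=(3,2)
4. t=7/6 → T at (7/2,6); v=(3,-2)
5. t=3/2 → R at (8,3); v=(-3,-2)
6. t=3/2 → B at (7/2,0); v=(-3,2)
7. t=7/6 → L at (0,7/3); v=(3,2)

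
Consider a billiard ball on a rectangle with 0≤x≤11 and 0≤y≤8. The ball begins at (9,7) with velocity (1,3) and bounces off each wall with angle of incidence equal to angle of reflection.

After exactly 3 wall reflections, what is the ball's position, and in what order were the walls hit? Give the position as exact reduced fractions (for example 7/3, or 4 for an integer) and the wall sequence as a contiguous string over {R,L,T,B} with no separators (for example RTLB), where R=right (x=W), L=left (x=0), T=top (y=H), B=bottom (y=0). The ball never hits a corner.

1. t=1/3 → T at (28/3,8); v=(1,-3)
2. t=5/3 → R at (11,3); v=(-1,-3)
3. t=1 → B at (10,0); v=(-1,3)

Final position: (10,0)
Wall sequence: TRB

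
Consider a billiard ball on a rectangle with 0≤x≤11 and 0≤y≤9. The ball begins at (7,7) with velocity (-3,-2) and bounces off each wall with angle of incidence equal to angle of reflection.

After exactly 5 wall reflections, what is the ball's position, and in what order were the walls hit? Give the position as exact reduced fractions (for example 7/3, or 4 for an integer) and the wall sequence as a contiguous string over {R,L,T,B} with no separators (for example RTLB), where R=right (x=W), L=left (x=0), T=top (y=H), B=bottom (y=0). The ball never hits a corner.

Final position: (0,17/3)
Wall sequence: LBRTL

1. t=7/3 → L at (0,7/3); v=(3,-2)
2. t=7/6 → B at (7/2,0); v=(3,2)
3. t=5/2 → R at (11,5); v=(-3,2)
4. t=2 → T at (5,9); v=(-3,-2)
5. t=5/3 → L at (0,17/3); v=(3,-2)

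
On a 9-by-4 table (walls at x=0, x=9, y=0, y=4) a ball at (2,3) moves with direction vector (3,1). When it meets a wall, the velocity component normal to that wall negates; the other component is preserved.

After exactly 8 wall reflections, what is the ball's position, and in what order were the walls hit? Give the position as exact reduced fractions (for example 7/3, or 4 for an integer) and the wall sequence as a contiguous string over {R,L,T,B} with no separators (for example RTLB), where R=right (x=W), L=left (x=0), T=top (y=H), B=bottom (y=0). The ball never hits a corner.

Final position: (5,0)
Wall sequence: TRBLRTLB

1. t=1 → T at (5,4); v=(3,-1)
2. t=4/3 → R at (9,8/3); v=(-3,-1)
3. t=8/3 → B at (1,0); v=(-3,1)
4. t=1/3 → L at (0,1/3); v=(3,1)
5. t=3 → R at (9,10/3); v=(-3,1)
6. t=2/3 → T at (7,4); v=(-3,-1)
7. t=7/3 → L at (0,5/3); v=(3,-1)
8. t=5/3 → B at (5,0); v=(3,1)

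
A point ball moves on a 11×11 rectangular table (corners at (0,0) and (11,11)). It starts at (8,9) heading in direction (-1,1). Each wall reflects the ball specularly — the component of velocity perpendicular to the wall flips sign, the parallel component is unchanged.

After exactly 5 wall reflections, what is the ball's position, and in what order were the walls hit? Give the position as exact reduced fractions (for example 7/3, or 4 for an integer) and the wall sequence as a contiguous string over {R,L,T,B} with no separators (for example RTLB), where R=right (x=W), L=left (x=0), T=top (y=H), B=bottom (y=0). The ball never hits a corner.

Final position: (6,11)
Wall sequence: TLBRT

1. t=2 → T at (6,11); v=(-1,-1)
2. t=6 → L at (0,5); v=(1,-1)
3. t=5 → B at (5,0); v=(1,1)
4. t=6 → R at (11,6); v=(-1,1)
5. t=5 → T at (6,11); v=(-1,-1)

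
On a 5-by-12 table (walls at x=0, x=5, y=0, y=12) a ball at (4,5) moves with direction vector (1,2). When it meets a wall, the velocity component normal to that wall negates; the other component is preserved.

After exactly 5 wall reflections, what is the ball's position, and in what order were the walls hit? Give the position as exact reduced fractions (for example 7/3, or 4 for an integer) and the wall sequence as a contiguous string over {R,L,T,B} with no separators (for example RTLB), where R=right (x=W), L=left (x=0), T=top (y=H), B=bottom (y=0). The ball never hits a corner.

Final position: (5,3)
Wall sequence: RTLBR

1. t=1 → R at (5,7); v=(-1,2)
2. t=5/2 → T at (5/2,12); v=(-1,-2)
3. t=5/2 → L at (0,7); v=(1,-2)
4. t=7/2 → B at (7/2,0); v=(1,2)
5. t=3/2 → R at (5,3); v=(-1,2)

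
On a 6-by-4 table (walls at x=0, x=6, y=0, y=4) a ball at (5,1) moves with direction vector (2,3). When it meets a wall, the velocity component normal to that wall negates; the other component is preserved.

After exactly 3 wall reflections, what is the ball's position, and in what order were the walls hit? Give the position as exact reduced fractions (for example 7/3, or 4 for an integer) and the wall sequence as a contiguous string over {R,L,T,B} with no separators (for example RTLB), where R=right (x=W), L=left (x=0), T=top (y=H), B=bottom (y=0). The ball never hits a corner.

Final position: (7/3,0)
Wall sequence: RTB

1. t=1/2 → R at (6,5/2); v=(-2,3)
2. t=1/2 → T at (5,4); v=(-2,-3)
3. t=4/3 → B at (7/3,0); v=(-2,3)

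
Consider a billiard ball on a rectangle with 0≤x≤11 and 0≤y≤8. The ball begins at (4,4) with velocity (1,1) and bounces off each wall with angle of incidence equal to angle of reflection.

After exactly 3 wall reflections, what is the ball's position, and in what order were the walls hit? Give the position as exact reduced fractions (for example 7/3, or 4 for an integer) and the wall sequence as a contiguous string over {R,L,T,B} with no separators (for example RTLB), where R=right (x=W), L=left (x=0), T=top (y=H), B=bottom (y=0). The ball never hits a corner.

1. t=4 → T at (8,8); v=(1,-1)
2. t=3 → R at (11,5); v=(-1,-1)
3. t=5 → B at (6,0); v=(-1,1)

Final position: (6,0)
Wall sequence: TRB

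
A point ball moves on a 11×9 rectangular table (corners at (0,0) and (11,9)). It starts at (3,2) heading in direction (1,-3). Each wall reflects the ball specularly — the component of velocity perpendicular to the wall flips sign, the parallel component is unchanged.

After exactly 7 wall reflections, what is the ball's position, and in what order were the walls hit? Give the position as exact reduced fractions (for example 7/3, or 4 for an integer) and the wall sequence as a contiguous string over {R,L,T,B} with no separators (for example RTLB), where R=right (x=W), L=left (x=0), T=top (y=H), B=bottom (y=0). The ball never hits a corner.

Final position: (10/3,9)
Wall sequence: BTBRTBT

1. t=2/3 → B at (11/3,0); v=(1,3)
2. t=3 → T at (20/3,9); v=(1,-3)
3. t=3 → B at (29/3,0); v=(1,3)
4. t=4/3 → R at (11,4); v=(-1,3)
5. t=5/3 → T at (28/3,9); v=(-1,-3)
6. t=3 → B at (19/3,0); v=(-1,3)
7. t=3 → T at (10/3,9); v=(-1,-3)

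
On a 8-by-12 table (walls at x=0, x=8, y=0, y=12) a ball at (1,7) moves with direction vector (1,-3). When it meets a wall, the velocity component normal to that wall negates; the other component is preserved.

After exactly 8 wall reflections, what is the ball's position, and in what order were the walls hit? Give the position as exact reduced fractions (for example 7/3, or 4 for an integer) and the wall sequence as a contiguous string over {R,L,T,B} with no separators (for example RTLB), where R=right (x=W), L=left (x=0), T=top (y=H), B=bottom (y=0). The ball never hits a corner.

1. t=7/3 → B at (10/3,0); v=(1,3)
2. t=4 → T at (22/3,12); v=(1,-3)
3. t=2/3 → R at (8,10); v=(-1,-3)
4. t=10/3 → B at (14/3,0); v=(-1,3)
5. t=4 → T at (2/3,12); v=(-1,-3)
6. t=2/3 → L at (0,10); v=(1,-3)
7. t=10/3 → B at (10/3,0); v=(1,3)
8. t=4 → T at (22/3,12); v=(1,-3)

Final position: (22/3,12)
Wall sequence: BTRBTLBT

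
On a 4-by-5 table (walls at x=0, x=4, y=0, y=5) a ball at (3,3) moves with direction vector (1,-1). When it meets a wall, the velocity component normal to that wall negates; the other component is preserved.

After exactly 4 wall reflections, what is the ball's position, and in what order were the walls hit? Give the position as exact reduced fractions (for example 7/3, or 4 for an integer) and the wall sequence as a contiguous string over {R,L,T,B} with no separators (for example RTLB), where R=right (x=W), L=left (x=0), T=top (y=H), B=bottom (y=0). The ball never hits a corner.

1. t=1 → R at (4,2); v=(-1,-1)
2. t=2 → B at (2,0); v=(-1,1)
3. t=2 → L at (0,2); v=(1,1)
4. t=3 → T at (3,5); v=(1,-1)

Final position: (3,5)
Wall sequence: RBLT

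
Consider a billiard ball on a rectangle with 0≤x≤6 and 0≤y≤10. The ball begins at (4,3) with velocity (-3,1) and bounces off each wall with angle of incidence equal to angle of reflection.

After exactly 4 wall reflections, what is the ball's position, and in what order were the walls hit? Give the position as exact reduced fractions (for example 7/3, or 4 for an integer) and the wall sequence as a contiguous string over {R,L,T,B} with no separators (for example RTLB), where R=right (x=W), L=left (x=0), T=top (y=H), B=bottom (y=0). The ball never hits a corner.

Final position: (5,10)
Wall sequence: LRLT

1. t=4/3 → L at (0,13/3); v=(3,1)
2. t=2 → R at (6,19/3); v=(-3,1)
3. t=2 → L at (0,25/3); v=(3,1)
4. t=5/3 → T at (5,10); v=(3,-1)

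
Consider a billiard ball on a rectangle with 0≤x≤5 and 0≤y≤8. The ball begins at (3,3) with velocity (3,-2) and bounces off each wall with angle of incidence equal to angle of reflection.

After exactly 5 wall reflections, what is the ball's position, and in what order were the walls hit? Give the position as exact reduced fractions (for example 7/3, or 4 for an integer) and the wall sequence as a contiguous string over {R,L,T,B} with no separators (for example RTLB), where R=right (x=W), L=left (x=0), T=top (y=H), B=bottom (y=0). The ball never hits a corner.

1. t=2/3 → R at (5,5/3); v=(-3,-2)
2. t=5/6 → B at (5/2,0); v=(-3,2)
3. t=5/6 → L at (0,5/3); v=(3,2)
4. t=5/3 → R at (5,5); v=(-3,2)
5. t=3/2 → T at (1/2,8); v=(-3,-2)

Final position: (1/2,8)
Wall sequence: RBLRT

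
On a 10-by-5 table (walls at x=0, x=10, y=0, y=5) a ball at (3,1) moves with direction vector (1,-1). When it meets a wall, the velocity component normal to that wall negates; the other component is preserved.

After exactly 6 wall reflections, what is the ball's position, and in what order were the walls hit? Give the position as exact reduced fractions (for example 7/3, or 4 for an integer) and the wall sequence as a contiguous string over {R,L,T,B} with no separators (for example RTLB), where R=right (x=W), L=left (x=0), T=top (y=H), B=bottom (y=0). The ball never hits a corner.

Final position: (0,4)
Wall sequence: BTRBTL

1. t=1 → B at (4,0); v=(1,1)
2. t=5 → T at (9,5); v=(1,-1)
3. t=1 → R at (10,4); v=(-1,-1)
4. t=4 → B at (6,0); v=(-1,1)
5. t=5 → T at (1,5); v=(-1,-1)
6. t=1 → L at (0,4); v=(1,-1)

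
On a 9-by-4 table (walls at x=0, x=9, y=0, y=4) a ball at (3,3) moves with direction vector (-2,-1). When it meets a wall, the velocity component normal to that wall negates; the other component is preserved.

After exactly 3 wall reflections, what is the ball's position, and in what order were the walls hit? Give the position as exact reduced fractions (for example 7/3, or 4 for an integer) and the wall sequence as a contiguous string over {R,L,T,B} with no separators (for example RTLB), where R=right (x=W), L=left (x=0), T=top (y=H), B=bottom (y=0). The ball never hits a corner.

1. t=3/2 → L at (0,3/2); v=(2,-1)
2. t=3/2 → B at (3,0); v=(2,1)
3. t=3 → R at (9,3); v=(-2,1)

Final position: (9,3)
Wall sequence: LBR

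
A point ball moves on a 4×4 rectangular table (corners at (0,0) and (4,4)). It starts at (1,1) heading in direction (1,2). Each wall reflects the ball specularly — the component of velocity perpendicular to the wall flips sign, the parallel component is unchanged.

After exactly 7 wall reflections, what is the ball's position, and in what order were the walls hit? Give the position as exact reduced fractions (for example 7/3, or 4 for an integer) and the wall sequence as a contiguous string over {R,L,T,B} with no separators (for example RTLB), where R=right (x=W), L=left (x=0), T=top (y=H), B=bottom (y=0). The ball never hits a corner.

1. t=3/2 → T at (5/2,4); v=(1,-2)
2. t=3/2 → R at (4,1); v=(-1,-2)
3. t=1/2 → B at (7/2,0); v=(-1,2)
4. t=2 → T at (3/2,4); v=(-1,-2)
5. t=3/2 → L at (0,1); v=(1,-2)
6. t=1/2 → B at (1/2,0); v=(1,2)
7. t=2 → T at (5/2,4); v=(1,-2)

Final position: (5/2,4)
Wall sequence: TRBTLBT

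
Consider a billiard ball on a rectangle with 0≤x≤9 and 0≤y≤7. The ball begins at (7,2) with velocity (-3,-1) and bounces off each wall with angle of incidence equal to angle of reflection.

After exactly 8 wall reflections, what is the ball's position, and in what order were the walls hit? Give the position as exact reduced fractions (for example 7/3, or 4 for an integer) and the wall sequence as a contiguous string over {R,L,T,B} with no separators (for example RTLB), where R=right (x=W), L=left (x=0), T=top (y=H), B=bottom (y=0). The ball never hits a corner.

Final position: (5,0)
Wall sequence: BLRLTRLB

1. t=2 → B at (1,0); v=(-3,1)
2. t=1/3 → L at (0,1/3); v=(3,1)
3. t=3 → R at (9,10/3); v=(-3,1)
4. t=3 → L at (0,19/3); v=(3,1)
5. t=2/3 → T at (2,7); v=(3,-1)
6. t=7/3 → R at (9,14/3); v=(-3,-1)
7. t=3 → L at (0,5/3); v=(3,-1)
8. t=5/3 → B at (5,0); v=(3,1)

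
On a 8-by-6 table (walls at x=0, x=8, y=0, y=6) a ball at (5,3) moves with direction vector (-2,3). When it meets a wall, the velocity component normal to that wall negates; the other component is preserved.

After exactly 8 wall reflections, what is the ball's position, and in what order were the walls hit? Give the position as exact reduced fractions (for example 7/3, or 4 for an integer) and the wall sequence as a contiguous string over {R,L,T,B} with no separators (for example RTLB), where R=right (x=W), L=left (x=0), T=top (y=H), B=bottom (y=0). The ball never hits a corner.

Final position: (0,3/2)
Wall sequence: TLBTRBTL

1. t=1 → T at (3,6); v=(-2,-3)
2. t=3/2 → L at (0,3/2); v=(2,-3)
3. t=1/2 → B at (1,0); v=(2,3)
4. t=2 → T at (5,6); v=(2,-3)
5. t=3/2 → R at (8,3/2); v=(-2,-3)
6. t=1/2 → B at (7,0); v=(-2,3)
7. t=2 → T at (3,6); v=(-2,-3)
8. t=3/2 → L at (0,3/2); v=(2,-3)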